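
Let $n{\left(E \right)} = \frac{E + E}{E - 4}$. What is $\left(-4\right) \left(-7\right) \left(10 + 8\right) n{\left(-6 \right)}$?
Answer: $\frac{3024}{5} \approx 604.8$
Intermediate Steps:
$n{\left(E \right)} = \frac{2 E}{-4 + E}$
$\left(-4\right) \left(-7\right) \left(10 + 8\right) n{\left(-6 \right)} = \left(-4\right) \left(-7\right) \left(10 + 8\right) 2 \left(-6\right) \frac{1}{-4 - 6} = 28 \cdot 18 \cdot 2 \left(-6\right) \frac{1}{-10} = 504 \cdot 2 \left(-6\right) \left(- \frac{1}{10}\right) = 504 \cdot \frac{6}{5} = \frac{3024}{5}$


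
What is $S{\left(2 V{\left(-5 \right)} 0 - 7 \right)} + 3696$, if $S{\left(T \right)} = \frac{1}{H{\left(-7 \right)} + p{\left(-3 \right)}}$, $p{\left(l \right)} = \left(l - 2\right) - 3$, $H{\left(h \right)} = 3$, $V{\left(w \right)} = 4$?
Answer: $\frac{18479}{5} \approx 3695.8$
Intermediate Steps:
$p{\left(l \right)} = -5 + l$ ($p{\left(l \right)} = \left(-2 + l\right) - 3 = -5 + l$)
$S{\left(T \right)} = - \frac{1}{5}$ ($S{\left(T \right)} = \frac{1}{3 - 8} = \frac{1}{-5} = - \frac{1}{5}$)
$S{\left(2 V{\left(-5 \right)} 0 - 7 \right)} + 3696 = - \frac{1}{5} + 3696 = \frac{18479}{5}$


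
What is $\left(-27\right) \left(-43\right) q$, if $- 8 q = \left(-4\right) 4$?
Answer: $2322$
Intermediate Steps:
$q = 2$ ($q = - \frac{\left(-4\right) 4}{8} = \left(- \frac{1}{8}\right) \left(-16\right) = 2$)
$\left(-27\right) \left(-43\right) q = \left(-27\right) \left(-43\right) 2 = 1161 \cdot 2 = 2322$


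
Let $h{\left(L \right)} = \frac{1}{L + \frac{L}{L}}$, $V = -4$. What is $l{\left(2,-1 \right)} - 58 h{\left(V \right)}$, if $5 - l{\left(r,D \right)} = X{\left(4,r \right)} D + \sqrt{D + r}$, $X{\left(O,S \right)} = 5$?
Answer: $\frac{85}{3} \approx 28.333$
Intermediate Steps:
$h{\left(L \right)} = \frac{1}{1 + L}$ ($h{\left(L \right)} = \frac{1}{L + 1} = \frac{1}{1 + L}$)
$l{\left(r,D \right)} = 5 - \sqrt{D + r} - 5 D$ ($l{\left(r,D \right)} = 5 - \left(5 D + \sqrt{D + r}\right) = 5 - \left(\sqrt{D + r} + 5 D\right) = 5 - \sqrt{D + r} - 5 D$)
$l{\left(2,-1 \right)} - 58 h{\left(V \right)} = \left(5 - \sqrt{-1 + 2} - -5\right) - \frac{58}{1 - 4} = \left(5 - \sqrt{1} + 5\right) - \frac{58}{-3} = \left(5 - 1 + 5\right) - - \frac{58}{3} = \left(5 - 1 + 5\right) + \frac{58}{3} = 9 + \frac{58}{3} = \frac{85}{3}$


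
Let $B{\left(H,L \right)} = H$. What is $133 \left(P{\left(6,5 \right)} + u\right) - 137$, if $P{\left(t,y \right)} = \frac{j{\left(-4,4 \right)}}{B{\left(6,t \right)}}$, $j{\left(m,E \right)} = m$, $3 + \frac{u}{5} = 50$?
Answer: $\frac{93088}{3} \approx 31029.0$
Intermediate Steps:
$u = 235$ ($u = -15 + 5 \cdot 50 = -15 + 250 = 235$)
$P{\left(t,y \right)} = - \frac{2}{3}$ ($P{\left(t,y \right)} = - \frac{4}{6} = \left(-4\right) \frac{1}{6} = - \frac{2}{3}$)
$133 \left(P{\left(6,5 \right)} + u\right) - 137 = 133 \left(- \frac{2}{3} + 235\right) - 137 = 133 \cdot \frac{703}{3} - 137 = \frac{93499}{3} - 137 = \frac{93088}{3}$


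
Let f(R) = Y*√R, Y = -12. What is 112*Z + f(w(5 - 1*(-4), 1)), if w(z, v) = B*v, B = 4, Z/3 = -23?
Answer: -7752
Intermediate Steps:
Z = -69 (Z = 3*(-23) = -69)
w(z, v) = 4*v
f(R) = -12*√R
112*Z + f(w(5 - 1*(-4), 1)) = 112*(-69) - 12*√(4*1) = -7728 - 12*√4 = -7728 - 12*2 = -7728 - 24 = -7752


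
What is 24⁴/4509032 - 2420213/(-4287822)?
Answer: 140175162451/219703711458 ≈ 0.63802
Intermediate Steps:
24⁴/4509032 - 2420213/(-4287822) = 331776*(1/4509032) - 2420213*(-1/4287822) = 41472/563629 + 2420213/4287822 = 140175162451/219703711458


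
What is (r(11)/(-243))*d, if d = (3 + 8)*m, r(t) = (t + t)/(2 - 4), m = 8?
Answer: 968/243 ≈ 3.9835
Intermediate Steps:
r(t) = -t (r(t) = (2*t)/(-2) = (2*t)*(-½) = -t)
d = 88 (d = (3 + 8)*8 = 11*8 = 88)
(r(11)/(-243))*d = (-1*11/(-243))*88 = -11*(-1/243)*88 = (11/243)*88 = 968/243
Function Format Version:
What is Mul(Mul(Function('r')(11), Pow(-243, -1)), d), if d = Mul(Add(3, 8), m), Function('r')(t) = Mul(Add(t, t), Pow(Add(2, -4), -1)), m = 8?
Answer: Rational(968, 243) ≈ 3.9835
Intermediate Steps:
Function('r')(t) = Mul(-1, t) (Function('r')(t) = Mul(Mul(2, t), Pow(-2, -1)) = Mul(Mul(2, t), Rational(-1, 2)) = Mul(-1, t))
d = 88 (d = Mul(Add(3, 8), 8) = Mul(11, 8) = 88)
Mul(Mul(Function('r')(11), Pow(-243, -1)), d) = Mul(Mul(Mul(-1, 11), Pow(-243, -1)), 88) = Mul(Mul(-11, Rational(-1, 243)), 88) = Mul(Rational(11, 243), 88) = Rational(968, 243)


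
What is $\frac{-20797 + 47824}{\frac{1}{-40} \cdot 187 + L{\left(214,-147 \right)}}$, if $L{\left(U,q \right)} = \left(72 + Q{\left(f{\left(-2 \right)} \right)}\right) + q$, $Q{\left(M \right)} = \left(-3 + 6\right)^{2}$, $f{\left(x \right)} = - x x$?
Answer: $- \frac{98280}{257} \approx -382.41$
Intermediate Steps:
$f{\left(x \right)} = - x^{2}$
$Q{\left(M \right)} = 9$ ($Q{\left(M \right)} = 3^{2} = 9$)
$L{\left(U,q \right)} = 81 + q$ ($L{\left(U,q \right)} = \left(72 + 9\right) + q = 81 + q$)
$\frac{-20797 + 47824}{\frac{1}{-40} \cdot 187 + L{\left(214,-147 \right)}} = \frac{-20797 + 47824}{\frac{1}{-40} \cdot 187 + \left(81 - 147\right)} = \frac{27027}{\left(- \frac{1}{40}\right) 187 - 66} = \frac{27027}{- \frac{187}{40} - 66} = \frac{27027}{- \frac{2827}{40}} = 27027 \left(- \frac{40}{2827}\right) = - \frac{98280}{257}$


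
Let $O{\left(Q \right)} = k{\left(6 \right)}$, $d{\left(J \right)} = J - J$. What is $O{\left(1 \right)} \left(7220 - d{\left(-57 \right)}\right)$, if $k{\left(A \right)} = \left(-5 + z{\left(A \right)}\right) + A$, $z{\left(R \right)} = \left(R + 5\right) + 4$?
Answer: $115520$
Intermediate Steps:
$z{\left(R \right)} = 9 + R$ ($z{\left(R \right)} = \left(5 + R\right) + 4 = 9 + R$)
$k{\left(A \right)} = 4 + 2 A$ ($k{\left(A \right)} = \left(-5 + \left(9 + A\right)\right) + A = \left(4 + A\right) + A = 4 + 2 A$)
$d{\left(J \right)} = 0$
$O{\left(Q \right)} = 16$ ($O{\left(Q \right)} = 4 + 2 \cdot 6 = 4 + 12 = 16$)
$O{\left(1 \right)} \left(7220 - d{\left(-57 \right)}\right) = 16 \left(7220 - 0\right) = 16 \left(7220 + 0\right) = 16 \cdot 7220 = 115520$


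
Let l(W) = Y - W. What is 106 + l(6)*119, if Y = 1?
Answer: -489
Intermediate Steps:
l(W) = 1 - W
106 + l(6)*119 = 106 + (1 - 1*6)*119 = 106 + (1 - 6)*119 = 106 - 5*119 = 106 - 595 = -489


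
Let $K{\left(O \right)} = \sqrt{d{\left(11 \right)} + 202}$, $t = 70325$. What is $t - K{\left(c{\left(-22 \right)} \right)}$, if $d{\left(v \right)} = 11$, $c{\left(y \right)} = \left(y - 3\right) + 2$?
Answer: $70325 - \sqrt{213} \approx 70310.0$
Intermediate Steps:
$c{\left(y \right)} = -1 + y$ ($c{\left(y \right)} = \left(-3 + y\right) + 2 = -1 + y$)
$K{\left(O \right)} = \sqrt{213}$ ($K{\left(O \right)} = \sqrt{11 + 202} = \sqrt{213}$)
$t - K{\left(c{\left(-22 \right)} \right)} = 70325 - \sqrt{213}$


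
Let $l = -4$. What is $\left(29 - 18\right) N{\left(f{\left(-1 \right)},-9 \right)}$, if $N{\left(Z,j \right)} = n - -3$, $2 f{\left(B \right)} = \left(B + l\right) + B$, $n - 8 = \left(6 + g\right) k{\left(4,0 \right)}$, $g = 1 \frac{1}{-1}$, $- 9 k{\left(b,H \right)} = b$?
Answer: $\frac{869}{9} \approx 96.556$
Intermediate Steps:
$k{\left(b,H \right)} = - \frac{b}{9}$
$g = -1$ ($g = 1 \left(-1\right) = -1$)
$n = \frac{52}{9}$ ($n = 8 + \left(6 - 1\right) \left(\left(- \frac{1}{9}\right) 4\right) = 8 + 5 \left(- \frac{4}{9}\right) = 8 - \frac{20}{9} = \frac{52}{9} \approx 5.7778$)
$f{\left(B \right)} = -2 + B$ ($f{\left(B \right)} = \frac{\left(B - 4\right) + B}{2} = \frac{\left(-4 + B\right) + B}{2} = \frac{-4 + 2 B}{2} = -2 + B$)
$N{\left(Z,j \right)} = \frac{79}{9}$ ($N{\left(Z,j \right)} = \frac{52}{9} - -3 = \frac{52}{9} + 3 = \frac{79}{9}$)
$\left(29 - 18\right) N{\left(f{\left(-1 \right)},-9 \right)} = \left(29 - 18\right) \frac{79}{9} = 11 \cdot \frac{79}{9} = \frac{869}{9}$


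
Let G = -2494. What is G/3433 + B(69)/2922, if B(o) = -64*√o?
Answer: -2494/3433 - 32*√69/1461 ≈ -0.90842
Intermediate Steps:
G/3433 + B(69)/2922 = -2494/3433 - 64*√69/2922 = -2494*1/3433 - 64*√69*(1/2922) = -2494/3433 - 32*√69/1461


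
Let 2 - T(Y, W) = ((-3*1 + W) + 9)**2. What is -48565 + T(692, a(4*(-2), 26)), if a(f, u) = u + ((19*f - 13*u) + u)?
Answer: -235187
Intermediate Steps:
a(f, u) = -11*u + 19*f (a(f, u) = u + ((-13*u + 19*f) + u) = u + (-12*u + 19*f) = -11*u + 19*f)
T(Y, W) = 2 - (6 + W)**2 (T(Y, W) = 2 - ((-3*1 + W) + 9)**2 = 2 - ((-3 + W) + 9)**2 = 2 - (6 + W)**2)
-48565 + T(692, a(4*(-2), 26)) = -48565 + (2 - (6 + (-11*26 + 19*(4*(-2))))**2) = -48565 + (2 - (6 + (-286 + 19*(-8)))**2) = -48565 + (2 - (6 + (-286 - 152))**2) = -48565 + (2 - (6 - 438)**2) = -48565 + (2 - 1*(-432)**2) = -48565 + (2 - 1*186624) = -48565 + (2 - 186624) = -48565 - 186622 = -235187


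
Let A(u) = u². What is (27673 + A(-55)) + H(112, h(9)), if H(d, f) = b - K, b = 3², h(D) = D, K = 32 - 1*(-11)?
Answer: 30664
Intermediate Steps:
K = 43 (K = 32 + 11 = 43)
b = 9
H(d, f) = -34 (H(d, f) = 9 - 1*43 = 9 - 43 = -34)
(27673 + A(-55)) + H(112, h(9)) = (27673 + (-55)²) - 34 = (27673 + 3025) - 34 = 30698 - 34 = 30664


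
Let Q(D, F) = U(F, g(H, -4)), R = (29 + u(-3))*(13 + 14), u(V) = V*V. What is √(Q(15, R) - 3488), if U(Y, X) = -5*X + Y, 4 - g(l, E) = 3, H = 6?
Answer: I*√2467 ≈ 49.669*I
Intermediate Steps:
u(V) = V²
g(l, E) = 1 (g(l, E) = 4 - 1*3 = 4 - 3 = 1)
U(Y, X) = Y - 5*X
R = 1026 (R = (29 + (-3)²)*(13 + 14) = (29 + 9)*27 = 38*27 = 1026)
Q(D, F) = -5 + F (Q(D, F) = F - 5*1 = F - 5 = -5 + F)
√(Q(15, R) - 3488) = √((-5 + 1026) - 3488) = √(1021 - 3488) = √(-2467) = I*√2467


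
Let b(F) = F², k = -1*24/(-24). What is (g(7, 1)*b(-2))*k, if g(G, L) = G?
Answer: 28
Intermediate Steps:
k = 1 (k = -24*(-1/24) = 1)
(g(7, 1)*b(-2))*k = (7*(-2)²)*1 = (7*4)*1 = 28*1 = 28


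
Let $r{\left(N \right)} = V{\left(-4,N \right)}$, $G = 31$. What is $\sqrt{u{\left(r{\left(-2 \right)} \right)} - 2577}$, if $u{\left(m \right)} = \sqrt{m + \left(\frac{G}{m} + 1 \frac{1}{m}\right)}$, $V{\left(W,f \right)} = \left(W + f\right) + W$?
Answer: $\frac{\sqrt{-64425 + 5 i \sqrt{330}}}{5} \approx 0.035785 + 50.764 i$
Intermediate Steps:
$V{\left(W,f \right)} = f + 2 W$
$r{\left(N \right)} = -8 + N$ ($r{\left(N \right)} = N + 2 \left(-4\right) = N - 8 = -8 + N$)
$u{\left(m \right)} = \sqrt{m + \frac{32}{m}}$ ($u{\left(m \right)} = \sqrt{m + \left(\frac{31}{m} + 1 \frac{1}{m}\right)} = \sqrt{m + \left(\frac{31}{m} + \frac{1}{m}\right)} = \sqrt{m + \frac{32}{m}}$)
$\sqrt{u{\left(r{\left(-2 \right)} \right)} - 2577} = \sqrt{\sqrt{\left(-8 - 2\right) + \frac{32}{-8 - 2}} - 2577} = \sqrt{\sqrt{-10 + \frac{32}{-10}} - 2577} = \sqrt{\sqrt{-10 + 32 \left(- \frac{1}{10}\right)} - 2577} = \sqrt{\sqrt{-10 - \frac{16}{5}} - 2577} = \sqrt{\sqrt{- \frac{66}{5}} - 2577} = \sqrt{\frac{i \sqrt{330}}{5} - 2577} = \sqrt{-2577 + \frac{i \sqrt{330}}{5}}$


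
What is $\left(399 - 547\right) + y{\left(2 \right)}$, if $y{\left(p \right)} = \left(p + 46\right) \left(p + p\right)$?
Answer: $44$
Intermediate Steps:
$y{\left(p \right)} = 2 p \left(46 + p\right)$ ($y{\left(p \right)} = \left(46 + p\right) 2 p = 2 p \left(46 + p\right)$)
$\left(399 - 547\right) + y{\left(2 \right)} = \left(399 - 547\right) + 2 \cdot 2 \left(46 + 2\right) = -148 + 2 \cdot 2 \cdot 48 = -148 + 192 = 44$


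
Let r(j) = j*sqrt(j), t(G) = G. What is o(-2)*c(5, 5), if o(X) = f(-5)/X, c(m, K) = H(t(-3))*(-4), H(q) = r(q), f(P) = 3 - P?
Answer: -48*I*sqrt(3) ≈ -83.138*I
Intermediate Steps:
r(j) = j**(3/2)
H(q) = q**(3/2)
c(m, K) = 12*I*sqrt(3) (c(m, K) = (-3)**(3/2)*(-4) = -3*I*sqrt(3)*(-4) = 12*I*sqrt(3))
o(X) = 8/X (o(X) = (3 - 1*(-5))/X = (3 + 5)/X = 8/X)
o(-2)*c(5, 5) = (8/(-2))*(12*I*sqrt(3)) = (8*(-1/2))*(12*I*sqrt(3)) = -48*I*sqrt(3)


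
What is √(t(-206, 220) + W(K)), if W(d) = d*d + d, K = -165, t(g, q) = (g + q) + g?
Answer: 2*√6717 ≈ 163.91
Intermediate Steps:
t(g, q) = q + 2*g
W(d) = d + d² (W(d) = d² + d = d + d²)
√(t(-206, 220) + W(K)) = √((220 + 2*(-206)) - 165*(1 - 165)) = √((220 - 412) - 165*(-164)) = √(-192 + 27060) = √26868 = 2*√6717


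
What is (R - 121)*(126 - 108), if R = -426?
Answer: -9846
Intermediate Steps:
(R - 121)*(126 - 108) = (-426 - 121)*(126 - 108) = -547*18 = -9846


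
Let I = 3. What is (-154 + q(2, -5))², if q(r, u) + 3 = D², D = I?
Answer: 21904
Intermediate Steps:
D = 3
q(r, u) = 6 (q(r, u) = -3 + 3² = -3 + 9 = 6)
(-154 + q(2, -5))² = (-154 + 6)² = (-148)² = 21904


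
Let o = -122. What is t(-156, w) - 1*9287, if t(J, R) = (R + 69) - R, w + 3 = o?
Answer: -9218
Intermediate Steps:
w = -125 (w = -3 - 122 = -125)
t(J, R) = 69 (t(J, R) = (69 + R) - R = 69)
t(-156, w) - 1*9287 = 69 - 1*9287 = 69 - 9287 = -9218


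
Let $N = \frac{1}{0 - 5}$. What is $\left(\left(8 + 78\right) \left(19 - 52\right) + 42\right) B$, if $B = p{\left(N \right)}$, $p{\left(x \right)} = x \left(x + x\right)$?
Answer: $- \frac{5592}{25} \approx -223.68$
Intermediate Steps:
$N = - \frac{1}{5}$ ($N = \frac{1}{-5} = - \frac{1}{5} \approx -0.2$)
$p{\left(x \right)} = 2 x^{2}$ ($p{\left(x \right)} = x 2 x = 2 x^{2}$)
$B = \frac{2}{25}$ ($B = 2 \left(- \frac{1}{5}\right)^{2} = 2 \cdot \frac{1}{25} = \frac{2}{25} \approx 0.08$)
$\left(\left(8 + 78\right) \left(19 - 52\right) + 42\right) B = \left(\left(8 + 78\right) \left(19 - 52\right) + 42\right) \frac{2}{25} = \left(86 \left(-33\right) + 42\right) \frac{2}{25} = \left(-2838 + 42\right) \frac{2}{25} = \left(-2796\right) \frac{2}{25} = - \frac{5592}{25}$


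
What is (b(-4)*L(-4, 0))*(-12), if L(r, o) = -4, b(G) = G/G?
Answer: 48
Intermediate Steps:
b(G) = 1
(b(-4)*L(-4, 0))*(-12) = (1*(-4))*(-12) = -4*(-12) = 48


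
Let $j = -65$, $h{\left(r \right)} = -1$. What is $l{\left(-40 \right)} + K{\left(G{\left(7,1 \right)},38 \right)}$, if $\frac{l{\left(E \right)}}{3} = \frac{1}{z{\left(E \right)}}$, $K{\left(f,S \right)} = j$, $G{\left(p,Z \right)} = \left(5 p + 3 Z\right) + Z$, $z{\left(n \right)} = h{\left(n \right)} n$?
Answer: $- \frac{2597}{40} \approx -64.925$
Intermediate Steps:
$z{\left(n \right)} = - n$
$G{\left(p,Z \right)} = 4 Z + 5 p$ ($G{\left(p,Z \right)} = \left(3 Z + 5 p\right) + Z = 4 Z + 5 p$)
$K{\left(f,S \right)} = -65$
$l{\left(E \right)} = - \frac{3}{E}$ ($l{\left(E \right)} = \frac{3}{\left(-1\right) E} = 3 \left(- \frac{1}{E}\right) = - \frac{3}{E}$)
$l{\left(-40 \right)} + K{\left(G{\left(7,1 \right)},38 \right)} = - \frac{3}{-40} - 65 = \left(-3\right) \left(- \frac{1}{40}\right) - 65 = \frac{3}{40} - 65 = - \frac{2597}{40}$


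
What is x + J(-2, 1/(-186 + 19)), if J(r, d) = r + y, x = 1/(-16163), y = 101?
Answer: 1600136/16163 ≈ 99.000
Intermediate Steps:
x = -1/16163 ≈ -6.1870e-5
J(r, d) = 101 + r (J(r, d) = r + 101 = 101 + r)
x + J(-2, 1/(-186 + 19)) = -1/16163 + (101 - 2) = -1/16163 + 99 = 1600136/16163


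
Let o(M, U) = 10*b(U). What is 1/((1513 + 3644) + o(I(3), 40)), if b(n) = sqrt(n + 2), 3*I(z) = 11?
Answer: 1719/8863483 - 10*sqrt(42)/26590449 ≈ 0.00019150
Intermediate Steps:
I(z) = 11/3 (I(z) = (1/3)*11 = 11/3)
b(n) = sqrt(2 + n)
o(M, U) = 10*sqrt(2 + U)
1/((1513 + 3644) + o(I(3), 40)) = 1/((1513 + 3644) + 10*sqrt(2 + 40)) = 1/(5157 + 10*sqrt(42))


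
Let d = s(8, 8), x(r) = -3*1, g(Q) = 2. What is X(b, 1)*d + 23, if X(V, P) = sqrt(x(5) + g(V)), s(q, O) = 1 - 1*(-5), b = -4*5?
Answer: 23 + 6*I ≈ 23.0 + 6.0*I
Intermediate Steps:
b = -20
s(q, O) = 6 (s(q, O) = 1 + 5 = 6)
x(r) = -3
X(V, P) = I (X(V, P) = sqrt(-3 + 2) = sqrt(-1) = I)
d = 6
X(b, 1)*d + 23 = I*6 + 23 = 6*I + 23 = 23 + 6*I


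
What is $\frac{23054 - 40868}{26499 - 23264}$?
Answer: $- \frac{17814}{3235} \approx -5.5066$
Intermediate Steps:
$\frac{23054 - 40868}{26499 - 23264} = - \frac{17814}{3235}$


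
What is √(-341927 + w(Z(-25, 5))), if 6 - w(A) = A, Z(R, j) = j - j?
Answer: I*√341921 ≈ 584.74*I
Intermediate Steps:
Z(R, j) = 0
w(A) = 6 - A
√(-341927 + w(Z(-25, 5))) = √(-341927 + (6 - 1*0)) = √(-341927 + (6 + 0)) = √(-341927 + 6) = √(-341921) = I*√341921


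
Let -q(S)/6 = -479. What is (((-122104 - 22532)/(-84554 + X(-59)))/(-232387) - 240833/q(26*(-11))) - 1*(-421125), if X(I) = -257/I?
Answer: 82515980566147598095/195980773398006 ≈ 4.2104e+5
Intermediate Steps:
q(S) = 2874 (q(S) = -6*(-479) = 2874)
(((-122104 - 22532)/(-84554 + X(-59)))/(-232387) - 240833/q(26*(-11))) - 1*(-421125) = (((-122104 - 22532)/(-84554 - 257/(-59)))/(-232387) - 240833/2874) - 1*(-421125) = (-144636/(-84554 - 257*(-1/59))*(-1/232387) - 240833*1/2874) + 421125 = (-144636/(-84554 + 257/59)*(-1/232387) - 240833/2874) + 421125 = (-144636/(-4988429/59)*(-1/232387) - 240833/2874) + 421125 = (-144636*(-59/4988429)*(-1/232387) - 240833/2874) + 421125 = ((501972/293437)*(-1/232387) - 240833/2874) + 421125 = (-501972/68190944119 - 240833/2874) + 421125 = -16422631087678655/195980773398006 + 421125 = 82515980566147598095/195980773398006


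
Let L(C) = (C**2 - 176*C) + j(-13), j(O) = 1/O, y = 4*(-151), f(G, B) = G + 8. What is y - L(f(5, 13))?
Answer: 19696/13 ≈ 1515.1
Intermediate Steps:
f(G, B) = 8 + G
y = -604
L(C) = -1/13 + C**2 - 176*C (L(C) = (C**2 - 176*C) + 1/(-13) = (C**2 - 176*C) - 1/13 = -1/13 + C**2 - 176*C)
y - L(f(5, 13)) = -604 - (-1/13 + (8 + 5)**2 - 176*(8 + 5)) = -604 - (-1/13 + 13**2 - 176*13) = -604 - (-1/13 + 169 - 2288) = -604 - 1*(-27548/13) = -604 + 27548/13 = 19696/13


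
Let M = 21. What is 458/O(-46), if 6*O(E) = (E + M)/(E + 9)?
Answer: 101676/25 ≈ 4067.0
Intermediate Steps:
O(E) = (21 + E)/(6*(9 + E)) (O(E) = ((E + 21)/(E + 9))/6 = ((21 + E)/(9 + E))/6 = (21 + E)/(6*(9 + E)))
458/O(-46) = 458/(((21 - 46)/(6*(9 - 46)))) = 458/(((⅙)*(-25)/(-37))) = 458/(((⅙)*(-1/37)*(-25))) = 458/(25/222) = 458*(222/25) = 101676/25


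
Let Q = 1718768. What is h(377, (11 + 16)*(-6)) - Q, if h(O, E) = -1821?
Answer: -1720589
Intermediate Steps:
h(377, (11 + 16)*(-6)) - Q = -1821 - 1*1718768 = -1821 - 1718768 = -1720589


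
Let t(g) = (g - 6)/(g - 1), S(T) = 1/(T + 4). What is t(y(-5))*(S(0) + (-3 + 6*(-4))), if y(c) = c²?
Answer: -2033/96 ≈ -21.177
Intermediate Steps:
S(T) = 1/(4 + T)
t(g) = (-6 + g)/(-1 + g)
t(y(-5))*(S(0) + (-3 + 6*(-4))) = ((-6 + (-5)²)/(-1 + (-5)²))*(1/(4 + 0) + (-3 + 6*(-4))) = ((-6 + 25)/(-1 + 25))*(1/4 + (-3 - 24)) = (19/24)*(¼ - 27) = ((1/24)*19)*(-107/4) = (19/24)*(-107/4) = -2033/96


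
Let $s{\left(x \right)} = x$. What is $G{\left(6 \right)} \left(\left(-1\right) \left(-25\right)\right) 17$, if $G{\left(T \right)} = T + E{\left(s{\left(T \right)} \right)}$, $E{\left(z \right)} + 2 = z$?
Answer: $4250$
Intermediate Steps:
$E{\left(z \right)} = -2 + z$
$G{\left(T \right)} = -2 + 2 T$ ($G{\left(T \right)} = T + \left(-2 + T\right) = -2 + 2 T$)
$G{\left(6 \right)} \left(\left(-1\right) \left(-25\right)\right) 17 = \left(-2 + 2 \cdot 6\right) \left(\left(-1\right) \left(-25\right)\right) 17 = \left(-2 + 12\right) 25 \cdot 17 = 10 \cdot 25 \cdot 17 = 250 \cdot 17 = 4250$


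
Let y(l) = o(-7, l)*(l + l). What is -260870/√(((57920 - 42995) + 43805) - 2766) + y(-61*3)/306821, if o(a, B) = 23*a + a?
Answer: 61488/306821 - 130435*√13991/13991 ≈ -1102.5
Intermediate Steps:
o(a, B) = 24*a
y(l) = -336*l (y(l) = (24*(-7))*(l + l) = -336*l)
-260870/√(((57920 - 42995) + 43805) - 2766) + y(-61*3)/306821 = -260870/√(((57920 - 42995) + 43805) - 2766) - (-20496)*3/306821 = -260870/√((14925 + 43805) - 2766) - 336*(-183)*(1/306821) = -260870/√(58730 - 2766) + 61488*(1/306821) = -260870*√13991/27982 + 61488/306821 = -130435*√13991/13991 + 61488/306821 = 61488/306821 - 130435*√13991/13991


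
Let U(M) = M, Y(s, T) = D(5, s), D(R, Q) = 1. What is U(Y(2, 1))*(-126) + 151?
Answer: 25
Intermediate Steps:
Y(s, T) = 1
U(Y(2, 1))*(-126) + 151 = 1*(-126) + 151 = -126 + 151 = 25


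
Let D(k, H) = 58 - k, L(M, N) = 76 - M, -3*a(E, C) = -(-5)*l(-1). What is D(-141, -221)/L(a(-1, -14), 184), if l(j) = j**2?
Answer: 597/233 ≈ 2.5622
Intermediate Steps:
a(E, C) = -5/3 (a(E, C) = -(-5)*(-1*(-1)**2)/3 = -(-5)*(-1*1)/3 = -(-5)*(-1)/3 = -1/3*5 = -5/3)
D(-141, -221)/L(a(-1, -14), 184) = (58 - 1*(-141))/(76 - 1*(-5/3)) = (58 + 141)/(76 + 5/3) = 199/(233/3) = 199*(3/233) = 597/233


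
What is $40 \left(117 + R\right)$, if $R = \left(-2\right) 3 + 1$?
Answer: $4480$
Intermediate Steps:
$R = -5$ ($R = -6 + 1 = -5$)
$40 \left(117 + R\right) = 40 \left(117 - 5\right) = 40 \cdot 112 = 4480$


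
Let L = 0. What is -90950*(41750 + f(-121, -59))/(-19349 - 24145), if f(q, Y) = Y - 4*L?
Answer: 631966075/7249 ≈ 87180.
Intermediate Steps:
f(q, Y) = Y (f(q, Y) = Y - 4*0 = Y + 0 = Y)
-90950*(41750 + f(-121, -59))/(-19349 - 24145) = -90950*(41750 - 59)/(-19349 - 24145) = -90950/((-43494/41691)) = -90950/((-43494*1/41691)) = -90950/(-14498/13897) = -90950*(-13897/14498) = 631966075/7249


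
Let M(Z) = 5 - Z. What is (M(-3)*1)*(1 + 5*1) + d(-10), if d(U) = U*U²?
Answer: -952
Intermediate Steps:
d(U) = U³
(M(-3)*1)*(1 + 5*1) + d(-10) = ((5 - 1*(-3))*1)*(1 + 5*1) + (-10)³ = ((5 + 3)*1)*(1 + 5) - 1000 = (8*1)*6 - 1000 = 8*6 - 1000 = 48 - 1000 = -952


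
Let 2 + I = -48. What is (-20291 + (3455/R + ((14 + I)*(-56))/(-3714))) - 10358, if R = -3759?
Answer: -71318138498/2326821 ≈ -30650.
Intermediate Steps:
I = -50 (I = -2 - 48 = -50)
(-20291 + (3455/R + ((14 + I)*(-56))/(-3714))) - 10358 = (-20291 + (3455/(-3759) + ((14 - 50)*(-56))/(-3714))) - 10358 = (-20291 + (3455*(-1/3759) - 36*(-56)*(-1/3714))) - 10358 = (-20291 + (-3455/3759 + 2016*(-1/3714))) - 10358 = (-20291 + (-3455/3759 - 336/619)) - 10358 = (-20291 - 3401669/2326821) - 10358 = -47216926580/2326821 - 10358 = -71318138498/2326821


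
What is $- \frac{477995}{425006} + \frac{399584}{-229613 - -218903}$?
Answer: $- \frac{87472461977}{2275907130} \approx -38.434$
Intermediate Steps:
$- \frac{477995}{425006} + \frac{399584}{-229613 - -218903} = \left(-477995\right) \frac{1}{425006} + \frac{399584}{-229613 + 218903} = - \frac{477995}{425006} + \frac{399584}{-10710} = - \frac{477995}{425006} + 399584 \left(- \frac{1}{10710}\right) = - \frac{477995}{425006} - \frac{199792}{5355} = - \frac{87472461977}{2275907130}$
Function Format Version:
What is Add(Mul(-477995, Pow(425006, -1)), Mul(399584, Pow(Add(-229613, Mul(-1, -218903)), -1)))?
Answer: Rational(-87472461977, 2275907130) ≈ -38.434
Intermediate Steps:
Add(Mul(-477995, Pow(425006, -1)), Mul(399584, Pow(Add(-229613, Mul(-1, -218903)), -1))) = Add(Mul(-477995, Rational(1, 425006)), Mul(399584, Pow(Add(-229613, 218903), -1))) = Add(Rational(-477995, 425006), Mul(399584, Pow(-10710, -1))) = Add(Rational(-477995, 425006), Mul(399584, Rational(-1, 10710))) = Add(Rational(-477995, 425006), Rational(-199792, 5355)) = Rational(-87472461977, 2275907130)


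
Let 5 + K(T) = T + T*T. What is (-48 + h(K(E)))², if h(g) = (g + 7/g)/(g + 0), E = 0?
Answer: 1364224/625 ≈ 2182.8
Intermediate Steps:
K(T) = -5 + T + T² (K(T) = -5 + (T + T*T) = -5 + (T + T²) = -5 + T + T²)
h(g) = (g + 7/g)/g
(-48 + h(K(E)))² = (-48 + (1 + 7/(-5 + 0 + 0²)²))² = (-48 + (1 + 7/(-5 + 0 + 0)²))² = (-48 + (1 + 7/(-5)²))² = (-48 + (1 + 7*(1/25)))² = (-48 + (1 + 7/25))² = (-48 + 32/25)² = (-1168/25)² = 1364224/625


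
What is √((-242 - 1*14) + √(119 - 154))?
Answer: √(-256 + I*√35) ≈ 0.1849 + 16.001*I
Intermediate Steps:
√((-242 - 1*14) + √(119 - 154)) = √((-242 - 14) + √(-35)) = √(-256 + I*√35)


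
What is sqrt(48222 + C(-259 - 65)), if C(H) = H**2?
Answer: 3*sqrt(17022) ≈ 391.41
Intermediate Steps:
sqrt(48222 + C(-259 - 65)) = sqrt(48222 + (-259 - 65)**2) = sqrt(48222 + (-324)**2) = sqrt(48222 + 104976) = sqrt(153198) = 3*sqrt(17022)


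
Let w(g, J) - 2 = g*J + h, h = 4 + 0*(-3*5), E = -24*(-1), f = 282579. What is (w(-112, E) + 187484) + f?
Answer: 467381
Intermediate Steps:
E = 24
h = 4 (h = 4 + 0*(-15) = 4 + 0 = 4)
w(g, J) = 6 + J*g (w(g, J) = 2 + (g*J + 4) = 2 + (J*g + 4) = 2 + (4 + J*g) = 6 + J*g)
(w(-112, E) + 187484) + f = ((6 + 24*(-112)) + 187484) + 282579 = ((6 - 2688) + 187484) + 282579 = (-2682 + 187484) + 282579 = 184802 + 282579 = 467381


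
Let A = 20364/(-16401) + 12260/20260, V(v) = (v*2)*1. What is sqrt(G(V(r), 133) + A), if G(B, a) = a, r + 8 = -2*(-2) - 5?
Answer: sqrt(4059619092591370)/5538071 ≈ 11.505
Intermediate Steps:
r = -9 (r = -8 + (-2*(-2) - 5) = -8 + (4 - 5) = -8 - 1 = -9)
V(v) = 2*v (V(v) = (2*v)*1 = 2*v)
A = -3524973/5538071 (A = 20364*(-1/16401) + 12260*(1/20260) = -6788/5467 + 613/1013 = -3524973/5538071 ≈ -0.63650)
sqrt(G(V(r), 133) + A) = sqrt(133 - 3524973/5538071) = sqrt(733038470/5538071) = sqrt(4059619092591370)/5538071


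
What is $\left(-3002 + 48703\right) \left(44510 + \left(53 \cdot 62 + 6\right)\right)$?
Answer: $2184599202$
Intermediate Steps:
$\left(-3002 + 48703\right) \left(44510 + \left(53 \cdot 62 + 6\right)\right) = 45701 \left(44510 + \left(3286 + 6\right)\right) = 45701 \left(44510 + 3292\right) = 45701 \cdot 47802 = 2184599202$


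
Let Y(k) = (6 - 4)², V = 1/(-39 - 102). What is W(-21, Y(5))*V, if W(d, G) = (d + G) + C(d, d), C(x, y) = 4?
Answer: 13/141 ≈ 0.092199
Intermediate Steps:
V = -1/141 (V = 1/(-141) = -1/141 ≈ -0.0070922)
Y(k) = 4 (Y(k) = 2² = 4)
W(d, G) = 4 + G + d (W(d, G) = (d + G) + 4 = (G + d) + 4 = 4 + G + d)
W(-21, Y(5))*V = (4 + 4 - 21)*(-1/141) = -13*(-1/141) = 13/141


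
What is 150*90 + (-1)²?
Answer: 13501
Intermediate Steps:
150*90 + (-1)² = 13500 + 1 = 13501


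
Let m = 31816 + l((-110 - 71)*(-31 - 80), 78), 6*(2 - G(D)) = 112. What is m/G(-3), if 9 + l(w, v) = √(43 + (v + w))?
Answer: -95421/50 - 3*√5053/25 ≈ -1916.9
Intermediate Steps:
G(D) = -50/3 (G(D) = 2 - ⅙*112 = 2 - 56/3 = -50/3)
l(w, v) = -9 + √(43 + v + w) (l(w, v) = -9 + √(43 + (v + w)) = -9 + √(43 + v + w))
m = 31807 + 2*√5053 (m = 31816 + (-9 + √(43 + 78 + (-110 - 71)*(-31 - 80))) = 31816 + (-9 + √(43 + 78 - 181*(-111))) = 31816 + (-9 + √(43 + 78 + 20091)) = 31816 + (-9 + √20212) = 31816 + (-9 + 2*√5053) = 31807 + 2*√5053 ≈ 31949.)
m/G(-3) = (31807 + 2*√5053)/(-50/3) = (31807 + 2*√5053)*(-3/50) = -95421/50 - 3*√5053/25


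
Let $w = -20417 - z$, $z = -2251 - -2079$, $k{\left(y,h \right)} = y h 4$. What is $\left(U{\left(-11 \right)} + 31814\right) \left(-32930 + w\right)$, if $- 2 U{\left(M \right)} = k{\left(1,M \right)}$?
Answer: $-1692879300$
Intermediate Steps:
$k{\left(y,h \right)} = 4 h y$ ($k{\left(y,h \right)} = h y 4 = 4 h y$)
$U{\left(M \right)} = - 2 M$ ($U{\left(M \right)} = - \frac{4 M 1}{2} = - \frac{4 M}{2} = - 2 M$)
$z = -172$ ($z = -2251 + 2079 = -172$)
$w = -20245$ ($w = -20417 - -172 = -20417 + 172 = -20245$)
$\left(U{\left(-11 \right)} + 31814\right) \left(-32930 + w\right) = \left(\left(-2\right) \left(-11\right) + 31814\right) \left(-32930 - 20245\right) = \left(22 + 31814\right) \left(-53175\right) = 31836 \left(-53175\right) = -1692879300$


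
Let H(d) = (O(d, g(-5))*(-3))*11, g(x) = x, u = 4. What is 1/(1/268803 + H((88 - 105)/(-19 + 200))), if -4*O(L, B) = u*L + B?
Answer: -194613372/8630994803 ≈ -0.022548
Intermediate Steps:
O(L, B) = -L - B/4 (O(L, B) = -(4*L + B)/4 = -(B + 4*L)/4 = -L - B/4)
H(d) = -165/4 + 33*d (H(d) = ((-d - ¼*(-5))*(-3))*11 = ((-d + 5/4)*(-3))*11 = ((5/4 - d)*(-3))*11 = (-15/4 + 3*d)*11 = -165/4 + 33*d)
1/(1/268803 + H((88 - 105)/(-19 + 200))) = 1/(1/268803 + (-165/4 + 33*((88 - 105)/(-19 + 200)))) = 1/(1/268803 + (-165/4 + 33*(-17/181))) = 1/(1/268803 + (-165/4 - 561/181)) = 1/(1/268803 - 32109/724) = 1/(-8630994803/194613372) = -194613372/8630994803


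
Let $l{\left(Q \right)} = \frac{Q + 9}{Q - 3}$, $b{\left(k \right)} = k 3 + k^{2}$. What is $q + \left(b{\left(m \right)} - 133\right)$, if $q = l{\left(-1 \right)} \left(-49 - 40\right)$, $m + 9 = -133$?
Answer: $19783$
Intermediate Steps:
$m = -142$ ($m = -9 - 133 = -142$)
$b{\left(k \right)} = k^{2} + 3 k$ ($b{\left(k \right)} = 3 k + k^{2} = k^{2} + 3 k$)
$l{\left(Q \right)} = \frac{9 + Q}{-3 + Q}$
$q = 178$ ($q = \frac{9 - 1}{-3 - 1} \left(-49 - 40\right) = \frac{1}{-4} \cdot 8 \left(-89\right) = \left(- \frac{1}{4}\right) 8 \left(-89\right) = \left(-2\right) \left(-89\right) = 178$)
$q + \left(b{\left(m \right)} - 133\right) = 178 - \left(133 + 142 \left(3 - 142\right)\right) = 178 - -19605 = 178 + \left(19738 - 133\right) = 178 + 19605 = 19783$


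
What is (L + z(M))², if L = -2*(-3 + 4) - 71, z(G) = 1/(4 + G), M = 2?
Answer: 190969/36 ≈ 5304.7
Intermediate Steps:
L = -73 (L = -2*1 - 71 = -2 - 71 = -73)
(L + z(M))² = (-73 + 1/(4 + 2))² = (-73 + 1/6)² = (-73 + ⅙)² = (-437/6)² = 190969/36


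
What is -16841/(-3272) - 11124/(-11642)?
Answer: 116230325/19046312 ≈ 6.1025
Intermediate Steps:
-16841/(-3272) - 11124/(-11642) = -16841*(-1/3272) - 11124*(-1/11642) = 16841/3272 + 5562/5821 = 116230325/19046312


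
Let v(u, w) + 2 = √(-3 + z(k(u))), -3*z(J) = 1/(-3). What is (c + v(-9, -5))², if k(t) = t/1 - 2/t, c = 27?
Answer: (75 + I*√26)²/9 ≈ 622.11 + 84.984*I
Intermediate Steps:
k(t) = t - 2/t (k(t) = t*1 - 2/t = t - 2/t)
z(J) = ⅑ (z(J) = -⅓/(-3) = -⅓*(-⅓) = ⅑)
v(u, w) = -2 + I*√26/3 (v(u, w) = -2 + √(-3 + ⅑) = -2 + √(-26/9) = -2 + I*√26/3)
(c + v(-9, -5))² = (27 + (-2 + I*√26/3))² = (25 + I*√26/3)²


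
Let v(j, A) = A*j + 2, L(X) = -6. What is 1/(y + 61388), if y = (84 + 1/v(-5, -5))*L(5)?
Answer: 9/547954 ≈ 1.6425e-5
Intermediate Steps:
v(j, A) = 2 + A*j
y = -4538/9 (y = (84 + 1/(2 - 5*(-5)))*(-6) = (84 + 1/(2 + 25))*(-6) = (84 + 1/27)*(-6) = (2269/27)*(-6) = -4538/9 ≈ -504.22)
1/(y + 61388) = 1/(-4538/9 + 61388) = 1/(547954/9) = 9/547954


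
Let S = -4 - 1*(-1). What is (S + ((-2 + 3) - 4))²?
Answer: 36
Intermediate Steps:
S = -3 (S = -4 + 1 = -3)
(S + ((-2 + 3) - 4))² = (-3 + ((-2 + 3) - 4))² = (-3 + (1 - 4))² = (-3 - 3)² = (-6)² = 36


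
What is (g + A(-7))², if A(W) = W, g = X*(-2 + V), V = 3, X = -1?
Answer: 64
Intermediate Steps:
g = -1 (g = -(-2 + 3) = -1*1 = -1)
(g + A(-7))² = (-1 - 7)² = (-8)² = 64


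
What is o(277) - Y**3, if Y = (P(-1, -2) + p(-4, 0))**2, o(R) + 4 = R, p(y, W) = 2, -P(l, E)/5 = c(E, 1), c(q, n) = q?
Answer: -2985711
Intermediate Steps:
P(l, E) = -5*E
o(R) = -4 + R
Y = 144 (Y = (-5*(-2) + 2)**2 = (10 + 2)**2 = 12**2 = 144)
o(277) - Y**3 = (-4 + 277) - 1*144**3 = 273 - 1*2985984 = 273 - 2985984 = -2985711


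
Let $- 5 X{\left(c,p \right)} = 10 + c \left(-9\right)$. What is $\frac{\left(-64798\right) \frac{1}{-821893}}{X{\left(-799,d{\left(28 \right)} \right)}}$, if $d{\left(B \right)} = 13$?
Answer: $- \frac{323990}{5918451493} \approx -5.4742 \cdot 10^{-5}$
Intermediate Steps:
$X{\left(c,p \right)} = -2 + \frac{9 c}{5}$ ($X{\left(c,p \right)} = - \frac{10 + c \left(-9\right)}{5} = - \frac{10 - 9 c}{5} = -2 + \frac{9 c}{5}$)
$\frac{\left(-64798\right) \frac{1}{-821893}}{X{\left(-799,d{\left(28 \right)} \right)}} = \frac{\left(-64798\right) \frac{1}{-821893}}{-2 + \frac{9}{5} \left(-799\right)} = \frac{\left(-64798\right) \left(- \frac{1}{821893}\right)}{-2 - \frac{7191}{5}} = \frac{64798}{821893 \left(- \frac{7201}{5}\right)} = \frac{64798}{821893} \left(- \frac{5}{7201}\right) = - \frac{323990}{5918451493}$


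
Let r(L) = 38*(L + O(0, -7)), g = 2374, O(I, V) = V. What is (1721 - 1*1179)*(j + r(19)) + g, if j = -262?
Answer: 107522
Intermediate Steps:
r(L) = -266 + 38*L (r(L) = 38*(L - 7) = 38*(-7 + L) = -266 + 38*L)
(1721 - 1*1179)*(j + r(19)) + g = (1721 - 1*1179)*(-262 + (-266 + 38*19)) + 2374 = (1721 - 1179)*(-262 + (-266 + 722)) + 2374 = 542*(-262 + 456) + 2374 = 542*194 + 2374 = 105148 + 2374 = 107522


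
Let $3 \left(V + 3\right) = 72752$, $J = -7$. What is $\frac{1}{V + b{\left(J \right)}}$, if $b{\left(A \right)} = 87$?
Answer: $\frac{3}{73004} \approx 4.1094 \cdot 10^{-5}$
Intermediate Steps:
$V = \frac{72743}{3}$ ($V = -3 + \frac{1}{3} \cdot 72752 = -3 + \frac{72752}{3} = \frac{72743}{3} \approx 24248.0$)
$\frac{1}{V + b{\left(J \right)}} = \frac{1}{\frac{72743}{3} + 87} = \frac{1}{\frac{73004}{3}} = \frac{3}{73004}$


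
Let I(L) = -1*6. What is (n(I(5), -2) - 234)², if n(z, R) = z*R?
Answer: 49284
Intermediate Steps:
I(L) = -6
n(z, R) = R*z
(n(I(5), -2) - 234)² = (-2*(-6) - 234)² = (12 - 234)² = (-222)² = 49284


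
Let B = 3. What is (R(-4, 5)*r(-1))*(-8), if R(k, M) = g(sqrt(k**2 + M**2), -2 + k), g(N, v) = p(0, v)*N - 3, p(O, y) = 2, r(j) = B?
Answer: 72 - 48*sqrt(41) ≈ -235.35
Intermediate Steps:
r(j) = 3
g(N, v) = -3 + 2*N (g(N, v) = 2*N - 3 = -3 + 2*N)
R(k, M) = -3 + 2*sqrt(M**2 + k**2) (R(k, M) = -3 + 2*sqrt(k**2 + M**2) = -3 + 2*sqrt(M**2 + k**2))
(R(-4, 5)*r(-1))*(-8) = ((-3 + 2*sqrt(5**2 + (-4)**2))*3)*(-8) = ((-3 + 2*sqrt(25 + 16))*3)*(-8) = ((-3 + 2*sqrt(41))*3)*(-8) = (-9 + 6*sqrt(41))*(-8) = 72 - 48*sqrt(41)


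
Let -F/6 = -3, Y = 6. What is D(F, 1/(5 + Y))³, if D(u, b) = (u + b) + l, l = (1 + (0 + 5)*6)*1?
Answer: 157464000/1331 ≈ 1.1831e+5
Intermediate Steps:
F = 18 (F = -6*(-3) = 18)
l = 31 (l = (1 + 5*6)*1 = (1 + 30)*1 = 31*1 = 31)
D(u, b) = 31 + b + u (D(u, b) = (u + b) + 31 = (b + u) + 31 = 31 + b + u)
D(F, 1/(5 + Y))³ = (31 + 1/(5 + 6) + 18)³ = (31 + 1/11 + 18)³ = (540/11)³ = 157464000/1331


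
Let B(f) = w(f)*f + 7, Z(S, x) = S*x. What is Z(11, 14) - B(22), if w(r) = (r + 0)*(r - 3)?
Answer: -9049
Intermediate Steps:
w(r) = r*(-3 + r)
B(f) = 7 + f²*(-3 + f) (B(f) = (f*(-3 + f))*f + 7 = f²*(-3 + f) + 7 = 7 + f²*(-3 + f))
Z(11, 14) - B(22) = 11*14 - (7 + 22²*(-3 + 22)) = 154 - (7 + 484*19) = 154 - (7 + 9196) = 154 - 1*9203 = 154 - 9203 = -9049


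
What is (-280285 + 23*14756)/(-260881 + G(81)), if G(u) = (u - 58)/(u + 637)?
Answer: -42435954/187312535 ≈ -0.22655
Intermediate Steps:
G(u) = (-58 + u)/(637 + u)
(-280285 + 23*14756)/(-260881 + G(81)) = (-280285 + 23*14756)/(-260881 + (-58 + 81)/(637 + 81)) = (-280285 + 339388)/(-260881 + 23/718) = 59103/(-260881 + (1/718)*23) = 59103/(-260881 + 23/718) = 59103/(-187312535/718) = 59103*(-718/187312535) = -42435954/187312535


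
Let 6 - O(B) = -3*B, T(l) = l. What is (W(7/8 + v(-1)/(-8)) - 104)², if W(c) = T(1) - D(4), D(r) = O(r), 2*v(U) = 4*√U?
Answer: 14641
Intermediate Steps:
O(B) = 6 + 3*B (O(B) = 6 - (-3)*B = 6 + 3*B)
v(U) = 2*√U (v(U) = (4*√U)/2 = 2*√U)
D(r) = 6 + 3*r
W(c) = -17 (W(c) = 1 - (6 + 3*4) = 1 - (6 + 12) = 1 - 1*18 = 1 - 18 = -17)
(W(7/8 + v(-1)/(-8)) - 104)² = (-17 - 104)² = (-121)² = 14641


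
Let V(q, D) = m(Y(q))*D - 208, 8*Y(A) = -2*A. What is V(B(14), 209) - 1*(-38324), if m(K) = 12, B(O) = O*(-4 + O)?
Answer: 40624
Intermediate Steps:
Y(A) = -A/4 (Y(A) = (-2*A)/8 = -A/4)
V(q, D) = -208 + 12*D (V(q, D) = 12*D - 208 = -208 + 12*D)
V(B(14), 209) - 1*(-38324) = (-208 + 12*209) - 1*(-38324) = (-208 + 2508) + 38324 = 2300 + 38324 = 40624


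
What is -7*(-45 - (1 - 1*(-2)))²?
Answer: -16128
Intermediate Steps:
-7*(-45 - (1 - 1*(-2)))² = -7*(-45 - (1 + 2))² = -7*(-45 - 1*3)² = -7*(-45 - 3)² = -7*(-48)² = -7*2304 = -16128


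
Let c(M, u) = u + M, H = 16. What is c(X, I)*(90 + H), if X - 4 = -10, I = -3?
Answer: -954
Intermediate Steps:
X = -6 (X = 4 - 10 = -6)
c(M, u) = M + u
c(X, I)*(90 + H) = (-6 - 3)*(90 + 16) = -9*106 = -954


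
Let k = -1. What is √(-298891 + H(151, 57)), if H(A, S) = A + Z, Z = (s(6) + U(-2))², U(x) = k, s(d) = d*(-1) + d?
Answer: I*√298739 ≈ 546.57*I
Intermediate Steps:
s(d) = 0 (s(d) = -d + d = 0)
U(x) = -1
Z = 1 (Z = (0 - 1)² = (-1)² = 1)
H(A, S) = 1 + A (H(A, S) = A + 1 = 1 + A)
√(-298891 + H(151, 57)) = √(-298891 + (1 + 151)) = √(-298891 + 152) = √(-298739) = I*√298739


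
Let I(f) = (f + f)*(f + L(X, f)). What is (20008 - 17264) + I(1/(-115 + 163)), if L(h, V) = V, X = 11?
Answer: 1580545/576 ≈ 2744.0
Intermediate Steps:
I(f) = 4*f**2 (I(f) = (f + f)*(f + f) = (2*f)*(2*f) = 4*f**2)
(20008 - 17264) + I(1/(-115 + 163)) = (20008 - 17264) + 4*(1/(-115 + 163))**2 = 2744 + 4*(1/48)**2 = 2744 + 4*(1/2304) = 2744 + 1/576 = 1580545/576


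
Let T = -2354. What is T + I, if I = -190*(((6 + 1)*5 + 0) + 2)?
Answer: -9384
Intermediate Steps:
I = -7030 (I = -190*((7*5 + 0) + 2) = -190*((35 + 0) + 2) = -190*(35 + 2) = -190*37 = -7030)
T + I = -2354 - 7030 = -9384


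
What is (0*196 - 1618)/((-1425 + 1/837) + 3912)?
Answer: -677133/1040810 ≈ -0.65058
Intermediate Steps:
(0*196 - 1618)/((-1425 + 1/837) + 3912) = (0 - 1618)/((-1425 + 1/837) + 3912) = -1618/(-1192724/837 + 3912) = -1618/2081620/837 = -1618*837/2081620 = -677133/1040810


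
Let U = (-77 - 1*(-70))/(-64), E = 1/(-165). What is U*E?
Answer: -7/10560 ≈ -0.00066288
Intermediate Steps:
E = -1/165 ≈ -0.0060606
U = 7/64 (U = (-77 + 70)*(-1/64) = -7*(-1/64) = 7/64 ≈ 0.10938)
U*E = (7/64)*(-1/165) = -7/10560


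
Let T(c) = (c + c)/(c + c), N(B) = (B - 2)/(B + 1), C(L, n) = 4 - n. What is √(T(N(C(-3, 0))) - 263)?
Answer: I*√262 ≈ 16.186*I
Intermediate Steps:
N(B) = (-2 + B)/(1 + B)
T(c) = 1 (T(c) = (2*c)/((2*c)) = (2*c)*(1/(2*c)) = 1)
√(T(N(C(-3, 0))) - 263) = √(1 - 263) = √(-262) = I*√262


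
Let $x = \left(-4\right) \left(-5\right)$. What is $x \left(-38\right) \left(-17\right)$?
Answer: $12920$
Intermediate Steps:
$x = 20$
$x \left(-38\right) \left(-17\right) = 20 \left(-38\right) \left(-17\right) = \left(-760\right) \left(-17\right) = 12920$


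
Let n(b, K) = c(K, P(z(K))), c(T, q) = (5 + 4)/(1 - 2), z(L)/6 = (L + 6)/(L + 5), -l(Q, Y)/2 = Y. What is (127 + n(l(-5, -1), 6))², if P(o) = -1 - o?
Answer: 13924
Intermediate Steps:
l(Q, Y) = -2*Y
z(L) = 6*(6 + L)/(5 + L) (z(L) = 6*((L + 6)/(L + 5)) = 6*((6 + L)/(5 + L)) = 6*(6 + L)/(5 + L))
c(T, q) = -9 (c(T, q) = 9/(-1) = 9*(-1) = -9)
n(b, K) = -9
(127 + n(l(-5, -1), 6))² = (127 - 9)² = 118² = 13924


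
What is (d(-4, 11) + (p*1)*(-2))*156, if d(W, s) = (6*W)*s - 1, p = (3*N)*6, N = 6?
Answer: -75036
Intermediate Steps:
p = 108 (p = (3*6)*6 = 18*6 = 108)
d(W, s) = -1 + 6*W*s (d(W, s) = 6*W*s - 1 = -1 + 6*W*s)
(d(-4, 11) + (p*1)*(-2))*156 = ((-1 + 6*(-4)*11) + (108*1)*(-2))*156 = ((-1 - 264) + 108*(-2))*156 = (-265 - 216)*156 = -481*156 = -75036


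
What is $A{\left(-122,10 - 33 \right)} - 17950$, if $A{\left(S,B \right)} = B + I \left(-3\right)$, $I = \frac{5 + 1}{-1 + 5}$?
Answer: $- \frac{35955}{2} \approx -17978.0$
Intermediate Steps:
$I = \frac{3}{2}$ ($I = \frac{6}{4} = 6 \cdot \frac{1}{4} = \frac{3}{2} \approx 1.5$)
$A{\left(S,B \right)} = - \frac{9}{2} + B$ ($A{\left(S,B \right)} = B + \frac{3}{2} \left(-3\right) = B - \frac{9}{2} = - \frac{9}{2} + B$)
$A{\left(-122,10 - 33 \right)} - 17950 = \left(- \frac{9}{2} + \left(10 - 33\right)\right) - 17950 = \left(- \frac{9}{2} - 23\right) - 17950 = - \frac{55}{2} - 17950 = - \frac{35955}{2}$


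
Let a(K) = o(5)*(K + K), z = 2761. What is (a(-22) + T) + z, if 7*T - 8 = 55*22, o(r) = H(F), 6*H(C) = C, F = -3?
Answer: 2957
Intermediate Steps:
H(C) = C/6
o(r) = -1/2 (o(r) = (1/6)*(-3) = -1/2)
a(K) = -K (a(K) = -(K + K)/2 = -K)
T = 174 (T = 8/7 + (55*22)/7 = 8/7 + (1/7)*1210 = 8/7 + 1210/7 = 174)
(a(-22) + T) + z = (-1*(-22) + 174) + 2761 = (22 + 174) + 2761 = 196 + 2761 = 2957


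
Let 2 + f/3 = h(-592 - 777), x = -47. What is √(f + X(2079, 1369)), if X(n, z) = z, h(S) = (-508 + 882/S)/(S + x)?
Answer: √26001987881/4366 ≈ 36.933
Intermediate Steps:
h(S) = (-508 + 882/S)/(-47 + S) (h(S) = (-508 + 882/S)/(S - 47) = (-508 + 882/S)/(-47 + S))
f = -1590337/323084 (f = -6 + 3*(2*(441 - 254*(-592 - 777))/((-592 - 777)*(-47 + (-592 - 777)))) = -6 + 3*(2*(441 - 254*(-1369))/(-1369*(-47 - 1369))) = -6 + 3*(2*(-1/1369)*(441 + 347726)/(-1416)) = -6 + 3*(2*(-1/1369)*(-1/1416)*348167) = -6 + 3*(348167/969252) = -6 + 348167/323084 = -1590337/323084 ≈ -4.9224)
√(f + X(2079, 1369)) = √(-1590337/323084 + 1369) = √(440711659/323084) = √26001987881/4366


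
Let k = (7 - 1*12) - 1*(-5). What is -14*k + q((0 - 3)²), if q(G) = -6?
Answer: -6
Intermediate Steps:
k = 0 (k = (7 - 12) + 5 = -5 + 5 = 0)
-14*k + q((0 - 3)²) = -14*0 - 6 = 0 - 6 = -6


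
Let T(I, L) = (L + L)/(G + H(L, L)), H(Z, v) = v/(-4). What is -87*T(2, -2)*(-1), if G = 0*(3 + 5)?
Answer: -696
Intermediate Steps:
H(Z, v) = -v/4 (H(Z, v) = v*(-1/4) = -v/4)
G = 0 (G = 0*8 = 0)
T(I, L) = -8 (T(I, L) = (L + L)/(0 - L/4) = (2*L)/((-L/4)) = (2*L)*(-4/L) = -8)
-87*T(2, -2)*(-1) = -87*(-8)*(-1) = 696*(-1) = -696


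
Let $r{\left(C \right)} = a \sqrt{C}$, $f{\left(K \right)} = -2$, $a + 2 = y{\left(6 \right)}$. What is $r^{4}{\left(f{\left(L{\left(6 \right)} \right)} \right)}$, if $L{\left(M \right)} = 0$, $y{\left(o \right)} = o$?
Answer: $1024$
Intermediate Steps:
$a = 4$ ($a = -2 + 6 = 4$)
$r{\left(C \right)} = 4 \sqrt{C}$
$r^{4}{\left(f{\left(L{\left(6 \right)} \right)} \right)} = \left(4 \sqrt{-2}\right)^{4} = \left(4 i \sqrt{2}\right)^{4} = 1024$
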